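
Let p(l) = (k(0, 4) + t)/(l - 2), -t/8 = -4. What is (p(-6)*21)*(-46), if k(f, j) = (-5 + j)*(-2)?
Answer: 8211/2 ≈ 4105.5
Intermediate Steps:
t = 32 (t = -8*(-4) = 32)
k(f, j) = 10 - 2*j
p(l) = 34/(-2 + l) (p(l) = ((10 - 2*4) + 32)/(l - 2) = ((10 - 8) + 32)/(-2 + l) = (2 + 32)/(-2 + l) = 34/(-2 + l))
(p(-6)*21)*(-46) = ((34/(-2 - 6))*21)*(-46) = ((34/(-8))*21)*(-46) = ((34*(-1/8))*21)*(-46) = -17/4*21*(-46) = -357/4*(-46) = 8211/2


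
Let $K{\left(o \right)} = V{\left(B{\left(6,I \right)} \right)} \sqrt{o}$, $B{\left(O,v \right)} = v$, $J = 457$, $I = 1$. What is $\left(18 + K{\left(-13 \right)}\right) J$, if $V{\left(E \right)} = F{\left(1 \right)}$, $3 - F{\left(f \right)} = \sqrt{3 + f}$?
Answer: $8226 + 457 i \sqrt{13} \approx 8226.0 + 1647.7 i$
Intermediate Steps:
$F{\left(f \right)} = 3 - \sqrt{3 + f}$
$V{\left(E \right)} = 1$ ($V{\left(E \right)} = 3 - \sqrt{3 + 1} = 3 - \sqrt{4} = 3 - 2 = 1$)
$K{\left(o \right)} = \sqrt{o}$ ($K{\left(o \right)} = 1 \sqrt{o} = \sqrt{o}$)
$\left(18 + K{\left(-13 \right)}\right) J = \left(18 + \sqrt{-13}\right) 457 = \left(18 + i \sqrt{13}\right) 457 = 8226 + 457 i \sqrt{13}$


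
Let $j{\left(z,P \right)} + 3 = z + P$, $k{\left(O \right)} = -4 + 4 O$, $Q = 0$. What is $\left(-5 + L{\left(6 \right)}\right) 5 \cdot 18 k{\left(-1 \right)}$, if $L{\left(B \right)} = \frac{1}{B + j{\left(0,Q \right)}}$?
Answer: $3360$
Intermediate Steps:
$j{\left(z,P \right)} = -3 + P + z$ ($j{\left(z,P \right)} = -3 + \left(z + P\right) = -3 + \left(P + z\right) = -3 + P + z$)
$L{\left(B \right)} = \frac{1}{-3 + B}$ ($L{\left(B \right)} = \frac{1}{B + \left(-3 + 0 + 0\right)} = \frac{1}{B - 3} = \frac{1}{-3 + B}$)
$\left(-5 + L{\left(6 \right)}\right) 5 \cdot 18 k{\left(-1 \right)} = \left(-5 + \frac{1}{-3 + 6}\right) 5 \cdot 18 \left(-4 + 4 \left(-1\right)\right) = \left(-5 + \frac{1}{3}\right) 5 \cdot 18 \left(-4 - 4\right) = \left(-5 + \frac{1}{3}\right) 5 \cdot 18 \left(-8\right) = \left(- \frac{14}{3}\right) 5 \cdot 18 \left(-8\right) = \left(- \frac{70}{3}\right) 18 \left(-8\right) = \left(-420\right) \left(-8\right) = 3360$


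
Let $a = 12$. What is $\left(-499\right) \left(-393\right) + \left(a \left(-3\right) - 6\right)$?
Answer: $196065$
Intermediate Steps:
$\left(-499\right) \left(-393\right) + \left(a \left(-3\right) - 6\right) = \left(-499\right) \left(-393\right) + \left(12 \left(-3\right) - 6\right) = 196107 - 42 = 196065$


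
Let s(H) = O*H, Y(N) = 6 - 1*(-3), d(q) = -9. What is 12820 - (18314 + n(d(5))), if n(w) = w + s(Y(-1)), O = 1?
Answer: -5494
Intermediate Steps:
Y(N) = 9 (Y(N) = 6 + 3 = 9)
s(H) = H (s(H) = 1*H = H)
n(w) = 9 + w (n(w) = w + 9 = 9 + w)
12820 - (18314 + n(d(5))) = 12820 - (18314 + (9 - 9)) = 12820 - (18314 + 0) = 12820 - 1*18314 = 12820 - 18314 = -5494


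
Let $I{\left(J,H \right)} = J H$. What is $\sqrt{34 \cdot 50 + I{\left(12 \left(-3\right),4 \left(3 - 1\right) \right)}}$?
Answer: $2 \sqrt{353} \approx 37.577$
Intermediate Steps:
$I{\left(J,H \right)} = H J$
$\sqrt{34 \cdot 50 + I{\left(12 \left(-3\right),4 \left(3 - 1\right) \right)}} = \sqrt{34 \cdot 50 + 4 \left(3 - 1\right) 12 \left(-3\right)} = \sqrt{1700 + 4 \cdot 2 \left(-36\right)} = \sqrt{1700 + 8 \left(-36\right)} = \sqrt{1700 - 288} = \sqrt{1412} = 2 \sqrt{353}$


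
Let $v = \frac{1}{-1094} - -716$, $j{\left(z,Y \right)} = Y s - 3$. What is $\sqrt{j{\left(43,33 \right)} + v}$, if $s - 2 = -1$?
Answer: $\frac{\sqrt{892838562}}{1094} \approx 27.313$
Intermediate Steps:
$s = 1$ ($s = 2 - 1 = 1$)
$j{\left(z,Y \right)} = -3 + Y$ ($j{\left(z,Y \right)} = Y 1 - 3 = Y - 3 = -3 + Y$)
$v = \frac{783303}{1094}$ ($v = - \frac{1}{1094} + 716 = \frac{783303}{1094} \approx 716.0$)
$\sqrt{j{\left(43,33 \right)} + v} = \sqrt{\left(-3 + 33\right) + \frac{783303}{1094}} = \sqrt{30 + \frac{783303}{1094}} = \sqrt{\frac{816123}{1094}} = \frac{\sqrt{892838562}}{1094}$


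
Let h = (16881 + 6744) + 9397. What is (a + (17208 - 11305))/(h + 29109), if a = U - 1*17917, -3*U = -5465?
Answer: -30577/186393 ≈ -0.16405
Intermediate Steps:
U = 5465/3 (U = -1/3*(-5465) = 5465/3 ≈ 1821.7)
a = -48286/3 (a = 5465/3 - 1*17917 = 5465/3 - 17917 = -48286/3 ≈ -16095.)
h = 33022 (h = 23625 + 9397 = 33022)
(a + (17208 - 11305))/(h + 29109) = (-48286/3 + (17208 - 11305))/(33022 + 29109) = (-48286/3 + 5903)/62131 = -30577/3*1/62131 = -30577/186393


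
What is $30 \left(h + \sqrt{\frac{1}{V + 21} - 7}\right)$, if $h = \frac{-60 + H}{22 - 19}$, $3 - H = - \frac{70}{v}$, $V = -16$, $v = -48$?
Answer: $- \frac{7015}{12} + 6 i \sqrt{170} \approx -584.58 + 78.23 i$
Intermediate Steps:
$H = \frac{37}{24}$ ($H = 3 - - \frac{70}{-48} = 3 - \left(-70\right) \left(- \frac{1}{48}\right) = 3 - \frac{35}{24} = \frac{37}{24} \approx 1.5417$)
$h = - \frac{1403}{72}$ ($h = \frac{-60 + \frac{37}{24}}{22 - 19} = - \frac{1403}{24 \cdot 3} = \left(- \frac{1403}{24}\right) \frac{1}{3} = - \frac{1403}{72} \approx -19.486$)
$30 \left(h + \sqrt{\frac{1}{V + 21} - 7}\right) = 30 \left(- \frac{1403}{72} + \sqrt{\frac{1}{-16 + 21} - 7}\right) = 30 \left(- \frac{1403}{72} + \sqrt{\frac{1}{5} - 7}\right) = 30 \left(- \frac{1403}{72} + \sqrt{- \frac{34}{5}}\right) = 30 \left(- \frac{1403}{72} + \frac{i \sqrt{170}}{5}\right) = - \frac{7015}{12} + 6 i \sqrt{170}$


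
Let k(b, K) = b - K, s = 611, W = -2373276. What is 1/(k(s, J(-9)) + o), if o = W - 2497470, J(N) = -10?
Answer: -1/4870125 ≈ -2.0533e-7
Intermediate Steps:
o = -4870746 (o = -2373276 - 2497470 = -4870746)
1/(k(s, J(-9)) + o) = 1/((611 - 1*(-10)) - 4870746) = 1/((611 + 10) - 4870746) = 1/(621 - 4870746) = 1/(-4870125) = -1/4870125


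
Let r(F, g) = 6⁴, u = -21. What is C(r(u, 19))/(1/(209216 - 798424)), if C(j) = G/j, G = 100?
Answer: -3682550/81 ≈ -45464.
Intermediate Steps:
r(F, g) = 1296
C(j) = 100/j
C(r(u, 19))/(1/(209216 - 798424)) = (100/1296)/(1/(209216 - 798424)) = (100*(1/1296))/(1/(-589208)) = 25/(324*(-1/589208)) = (25/324)*(-589208) = -3682550/81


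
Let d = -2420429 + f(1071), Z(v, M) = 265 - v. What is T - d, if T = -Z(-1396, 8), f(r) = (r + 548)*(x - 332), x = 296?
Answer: 2477052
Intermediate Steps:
f(r) = -19728 - 36*r (f(r) = (r + 548)*(296 - 332) = (548 + r)*(-36) = -19728 - 36*r)
d = -2478713 (d = -2420429 + (-19728 - 36*1071) = -2420429 + (-19728 - 38556) = -2420429 - 58284 = -2478713)
T = -1661 (T = -(265 - 1*(-1396)) = -(265 + 1396) = -1*1661 = -1661)
T - d = -1661 - 1*(-2478713) = -1661 + 2478713 = 2477052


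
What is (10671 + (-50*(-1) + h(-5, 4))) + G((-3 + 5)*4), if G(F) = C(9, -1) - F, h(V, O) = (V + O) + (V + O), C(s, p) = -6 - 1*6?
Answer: 10699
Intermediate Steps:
C(s, p) = -12 (C(s, p) = -6 - 6 = -12)
h(V, O) = 2*O + 2*V (h(V, O) = (O + V) + (O + V) = 2*O + 2*V)
G(F) = -12 - F
(10671 + (-50*(-1) + h(-5, 4))) + G((-3 + 5)*4) = (10671 + (-50*(-1) + (2*4 + 2*(-5)))) + (-12 - (-3 + 5)*4) = (10671 + (50 + (8 - 10))) + (-12 - 2*4) = (10671 + (50 - 2)) + (-12 - 1*8) = (10671 + 48) + (-12 - 8) = 10719 - 20 = 10699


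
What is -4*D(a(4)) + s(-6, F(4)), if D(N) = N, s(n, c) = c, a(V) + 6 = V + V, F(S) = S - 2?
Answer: -6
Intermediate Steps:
F(S) = -2 + S
a(V) = -6 + 2*V (a(V) = -6 + (V + V) = -6 + 2*V)
-4*D(a(4)) + s(-6, F(4)) = -4*(-6 + 2*4) + (-2 + 4) = -4*(-6 + 8) + 2 = -4*2 + 2 = -8 + 2 = -6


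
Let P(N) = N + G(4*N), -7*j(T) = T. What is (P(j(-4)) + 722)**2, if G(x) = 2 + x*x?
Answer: 1278777600/2401 ≈ 5.3260e+5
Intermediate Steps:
G(x) = 2 + x**2
j(T) = -T/7
P(N) = 2 + N + 16*N**2 (P(N) = N + (2 + (4*N)**2) = N + (2 + 16*N**2) = 2 + N + 16*N**2)
(P(j(-4)) + 722)**2 = ((2 - 1/7*(-4) + 16*(-1/7*(-4))**2) + 722)**2 = ((2 + 4/7 + 16*(4/7)**2) + 722)**2 = ((2 + 4/7 + 16*(16/49)) + 722)**2 = ((2 + 4/7 + 256/49) + 722)**2 = (382/49 + 722)**2 = (35760/49)**2 = 1278777600/2401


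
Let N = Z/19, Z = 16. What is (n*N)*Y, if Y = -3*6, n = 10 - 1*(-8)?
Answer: -5184/19 ≈ -272.84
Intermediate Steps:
n = 18 (n = 10 + 8 = 18)
N = 16/19 ≈ 0.84210
Y = -18
(n*N)*Y = (18*(16/19))*(-18) = (288/19)*(-18) = -5184/19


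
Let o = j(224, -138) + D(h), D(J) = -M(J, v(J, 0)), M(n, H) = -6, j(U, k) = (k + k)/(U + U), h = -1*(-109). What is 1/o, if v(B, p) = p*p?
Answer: 112/603 ≈ 0.18574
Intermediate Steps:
h = 109
j(U, k) = k/U (j(U, k) = (2*k)/((2*U)) = (2*k)*(1/(2*U)) = k/U)
v(B, p) = p²
D(J) = 6 (D(J) = -1*(-6) = 6)
o = 603/112 (o = -138/224 + 6 = -138*1/224 + 6 = -69/112 + 6 = 603/112 ≈ 5.3839)
1/o = 1/(603/112) = 112/603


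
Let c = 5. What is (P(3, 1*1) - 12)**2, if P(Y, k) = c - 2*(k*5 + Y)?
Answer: 529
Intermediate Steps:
P(Y, k) = 5 - 10*k - 2*Y (P(Y, k) = 5 - 2*(k*5 + Y) = 5 - 2*(5*k + Y) = 5 - 2*(Y + 5*k) = 5 + (-10*k - 2*Y) = 5 - 10*k - 2*Y)
(P(3, 1*1) - 12)**2 = ((5 - 10 - 2*3) - 12)**2 = ((5 - 10*1 - 6) - 12)**2 = ((5 - 10 - 6) - 12)**2 = (-11 - 12)**2 = (-23)**2 = 529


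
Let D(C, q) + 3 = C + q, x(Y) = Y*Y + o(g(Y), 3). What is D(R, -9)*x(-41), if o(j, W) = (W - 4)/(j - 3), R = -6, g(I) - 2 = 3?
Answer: -30249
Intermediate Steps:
g(I) = 5 (g(I) = 2 + 3 = 5)
o(j, W) = (-4 + W)/(-3 + j)
x(Y) = -½ + Y² (x(Y) = Y*Y + (-4 + 3)/(-3 + 5) = Y² - 1/2 = Y² + (½)*(-1) = Y² - ½ = -½ + Y²)
D(C, q) = -3 + C + q (D(C, q) = -3 + (C + q) = -3 + C + q)
D(R, -9)*x(-41) = (-3 - 6 - 9)*(-½ + (-41)²) = -18*(-½ + 1681) = -18*3361/2 = -30249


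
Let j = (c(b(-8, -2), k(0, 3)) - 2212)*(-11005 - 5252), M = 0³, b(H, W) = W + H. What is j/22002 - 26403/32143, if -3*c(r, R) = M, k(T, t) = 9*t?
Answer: 192549486401/117868381 ≈ 1633.6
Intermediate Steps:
b(H, W) = H + W
M = 0
c(r, R) = 0 (c(r, R) = -⅓*0 = 0)
j = 35960484 (j = (0 - 2212)*(-11005 - 5252) = -2212*(-16257) = 35960484)
j/22002 - 26403/32143 = 35960484/22002 - 26403/32143 = 35960484*(1/22002) - 26403*1/32143 = 5993414/3667 - 26403/32143 = 192549486401/117868381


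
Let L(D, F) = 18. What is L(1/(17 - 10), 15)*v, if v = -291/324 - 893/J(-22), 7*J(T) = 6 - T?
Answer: -12104/3 ≈ -4034.7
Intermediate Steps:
J(T) = 6/7 - T/7 (J(T) = (6 - T)/7 = 6/7 - T/7)
v = -6052/27 (v = -291/324 - 893/(6/7 - ⅐*(-22)) = -291*1/324 - 893/(6/7 + 22/7) = -97/108 - 893/4 = -6052/27 ≈ -224.15)
L(1/(17 - 10), 15)*v = 18*(-6052/27) = -12104/3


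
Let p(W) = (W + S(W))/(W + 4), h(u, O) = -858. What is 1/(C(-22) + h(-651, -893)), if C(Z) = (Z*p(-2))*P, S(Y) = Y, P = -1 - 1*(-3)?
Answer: -1/770 ≈ -0.0012987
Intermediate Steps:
P = 2 (P = -1 + 3 = 2)
p(W) = 2*W/(4 + W) (p(W) = (W + W)/(W + 4) = (2*W)/(4 + W) = 2*W/(4 + W))
C(Z) = -4*Z (C(Z) = (Z*(2*(-2)/(4 - 2)))*2 = (Z*(2*(-2)/2))*2 = (Z*(2*(-2)*(½)))*2 = (Z*(-2))*2 = -2*Z*2 = -4*Z)
1/(C(-22) + h(-651, -893)) = 1/(-4*(-22) - 858) = 1/(88 - 858) = 1/(-770) = -1/770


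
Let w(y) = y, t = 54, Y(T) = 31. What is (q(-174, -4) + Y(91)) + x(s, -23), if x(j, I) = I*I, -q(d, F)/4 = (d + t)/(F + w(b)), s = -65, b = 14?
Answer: 608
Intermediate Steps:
q(d, F) = -4*(54 + d)/(14 + F) (q(d, F) = -4*(d + 54)/(F + 14) = -4*(54 + d)/(14 + F))
x(j, I) = I²
(q(-174, -4) + Y(91)) + x(s, -23) = (4*(-54 - 1*(-174))/(14 - 4) + 31) + (-23)² = (4*(-54 + 174)/10 + 31) + 529 = (4*(⅒)*120 + 31) + 529 = (48 + 31) + 529 = 79 + 529 = 608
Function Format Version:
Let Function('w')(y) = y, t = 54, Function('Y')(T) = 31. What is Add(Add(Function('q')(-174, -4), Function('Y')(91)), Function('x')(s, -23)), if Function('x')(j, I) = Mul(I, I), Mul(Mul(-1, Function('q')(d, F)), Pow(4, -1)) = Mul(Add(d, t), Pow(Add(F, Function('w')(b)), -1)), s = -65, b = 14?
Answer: 608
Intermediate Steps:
Function('q')(d, F) = Mul(-4, Pow(Add(14, F), -1), Add(54, d)) (Function('q')(d, F) = Mul(-4, Mul(Add(d, 54), Pow(Add(F, 14), -1))) = Mul(-4, Mul(Add(54, d), Pow(Add(14, F), -1))) = Mul(-4, Mul(Pow(Add(14, F), -1), Add(54, d))) = Mul(-4, Pow(Add(14, F), -1), Add(54, d)))
Function('x')(j, I) = Pow(I, 2)
Add(Add(Function('q')(-174, -4), Function('Y')(91)), Function('x')(s, -23)) = Add(Add(Mul(4, Pow(Add(14, -4), -1), Add(-54, Mul(-1, -174))), 31), Pow(-23, 2)) = Add(Add(Mul(4, Pow(10, -1), Add(-54, 174)), 31), 529) = Add(Add(Mul(4, Rational(1, 10), 120), 31), 529) = Add(Add(48, 31), 529) = Add(79, 529) = 608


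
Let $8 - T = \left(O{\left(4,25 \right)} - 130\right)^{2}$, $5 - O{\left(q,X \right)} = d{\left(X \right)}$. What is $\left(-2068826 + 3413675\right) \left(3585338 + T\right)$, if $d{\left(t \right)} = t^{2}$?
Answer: $4065271420254$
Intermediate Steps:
$O{\left(q,X \right)} = 5 - X^{2}$
$T = -562492$ ($T = 8 - \left(\left(5 - 25^{2}\right) - 130\right)^{2} = 8 - \left(\left(5 - 625\right) - 130\right)^{2} = 8 - \left(-620 - 130\right)^{2} = 8 - \left(-750\right)^{2} = 8 - 562500 = -562492$)
$\left(-2068826 + 3413675\right) \left(3585338 + T\right) = \left(-2068826 + 3413675\right) \left(3585338 - 562492\right) = 1344849 \cdot 3022846 = 4065271420254$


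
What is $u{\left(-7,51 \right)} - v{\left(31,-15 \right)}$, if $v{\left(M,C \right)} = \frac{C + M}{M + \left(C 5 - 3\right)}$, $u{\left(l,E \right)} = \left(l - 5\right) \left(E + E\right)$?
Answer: $- \frac{57512}{47} \approx -1223.7$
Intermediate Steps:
$u{\left(l,E \right)} = 2 E \left(-5 + l\right)$ ($u{\left(l,E \right)} = \left(-5 + l\right) 2 E = 2 E \left(-5 + l\right)$)
$v{\left(M,C \right)} = \frac{C + M}{-3 + M + 5 C}$ ($v{\left(M,C \right)} = \frac{C + M}{M + \left(5 C - 3\right)} = \frac{C + M}{M + \left(-3 + 5 C\right)} = \frac{C + M}{-3 + M + 5 C}$)
$u{\left(-7,51 \right)} - v{\left(31,-15 \right)} = 2 \cdot 51 \left(-5 - 7\right) - \frac{-15 + 31}{-3 + 31 + 5 \left(-15\right)} = 2 \cdot 51 \left(-12\right) - \frac{1}{-3 + 31 - 75} \cdot 16 = -1224 - \frac{1}{-47} \cdot 16 = -1224 - \left(- \frac{1}{47}\right) 16 = -1224 - - \frac{16}{47} = -1224 + \frac{16}{47} = - \frac{57512}{47}$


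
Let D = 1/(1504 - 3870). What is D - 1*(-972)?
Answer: 2299751/2366 ≈ 972.00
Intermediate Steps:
D = -1/2366 (D = 1/(-2366) = -1/2366 ≈ -0.00042265)
D - 1*(-972) = -1/2366 - 1*(-972) = -1/2366 + 972 = 2299751/2366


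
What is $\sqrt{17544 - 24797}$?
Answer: $i \sqrt{7253} \approx 85.165 i$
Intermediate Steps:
$\sqrt{17544 - 24797} = \sqrt{-7253} = i \sqrt{7253}$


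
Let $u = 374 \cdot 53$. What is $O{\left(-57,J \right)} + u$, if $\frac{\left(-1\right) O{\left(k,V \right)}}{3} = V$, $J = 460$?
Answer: $18442$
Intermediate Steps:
$O{\left(k,V \right)} = - 3 V$
$u = 19822$
$O{\left(-57,J \right)} + u = \left(-3\right) 460 + 19822 = -1380 + 19822 = 18442$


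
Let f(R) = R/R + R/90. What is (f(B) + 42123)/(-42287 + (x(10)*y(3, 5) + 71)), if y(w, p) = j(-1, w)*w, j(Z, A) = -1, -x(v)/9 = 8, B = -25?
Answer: -758227/756000 ≈ -1.0029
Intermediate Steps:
x(v) = -72 (x(v) = -9*8 = -72)
y(w, p) = -w
f(R) = 1 + R/90 (f(R) = 1 + R*(1/90) = 1 + R/90)
(f(B) + 42123)/(-42287 + (x(10)*y(3, 5) + 71)) = ((1 + (1/90)*(-25)) + 42123)/(-42287 + (-(-72)*3 + 71)) = ((1 - 5/18) + 42123)/(-42287 + (-72*(-3) + 71)) = (13/18 + 42123)/(-42287 + (216 + 71)) = 758227/(18*(-42287 + 287)) = (758227/18)/(-42000) = (758227/18)*(-1/42000) = -758227/756000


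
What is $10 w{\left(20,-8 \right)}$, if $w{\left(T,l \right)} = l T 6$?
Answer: $-9600$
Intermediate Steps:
$w{\left(T,l \right)} = 6 T l$ ($w{\left(T,l \right)} = T l 6 = 6 T l$)
$10 w{\left(20,-8 \right)} = 10 \cdot 6 \cdot 20 \left(-8\right) = 10 \left(-960\right) = -9600$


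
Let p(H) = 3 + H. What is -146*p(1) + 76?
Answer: -508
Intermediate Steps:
-146*p(1) + 76 = -146*(3 + 1) + 76 = -146*4 + 76 = -584 + 76 = -508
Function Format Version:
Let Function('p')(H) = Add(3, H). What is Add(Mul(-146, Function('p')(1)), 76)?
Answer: -508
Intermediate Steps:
Add(Mul(-146, Function('p')(1)), 76) = Add(Mul(-146, Add(3, 1)), 76) = Add(Mul(-146, 4), 76) = Add(-584, 76) = -508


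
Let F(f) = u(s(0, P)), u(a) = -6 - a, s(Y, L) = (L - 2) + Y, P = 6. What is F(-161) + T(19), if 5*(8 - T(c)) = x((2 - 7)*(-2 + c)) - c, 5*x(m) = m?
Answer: 26/5 ≈ 5.2000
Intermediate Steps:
x(m) = m/5
T(c) = 38/5 + 2*c/5 (T(c) = 8 - (((2 - 7)*(-2 + c))/5 - c)/5 = 8 - ((-5*(-2 + c))/5 - c)/5 = 8 - ((10 - 5*c)/5 - c)/5 = 8 - ((2 - c) - c)/5 = 8 - (2 - 2*c)/5 = 8 + (-2/5 + 2*c/5) = 38/5 + 2*c/5)
s(Y, L) = -2 + L + Y (s(Y, L) = (-2 + L) + Y = -2 + L + Y)
F(f) = -10 (F(f) = -6 - (-2 + 6 + 0) = -6 - 1*4 = -6 - 4 = -10)
F(-161) + T(19) = -10 + (38/5 + (2/5)*19) = -10 + (38/5 + 38/5) = -10 + 76/5 = 26/5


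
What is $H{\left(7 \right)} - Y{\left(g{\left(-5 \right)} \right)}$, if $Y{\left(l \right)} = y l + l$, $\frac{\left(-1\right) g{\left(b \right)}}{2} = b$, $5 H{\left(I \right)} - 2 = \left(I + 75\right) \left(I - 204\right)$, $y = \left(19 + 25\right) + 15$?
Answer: $- \frac{19152}{5} \approx -3830.4$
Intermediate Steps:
$y = 59$ ($y = 44 + 15 = 59$)
$H{\left(I \right)} = \frac{2}{5} + \frac{\left(-204 + I\right) \left(75 + I\right)}{5}$ ($H{\left(I \right)} = \frac{2}{5} + \frac{\left(I + 75\right) \left(I - 204\right)}{5} = \frac{2}{5} + \frac{\left(75 + I\right) \left(-204 + I\right)}{5} = \frac{2}{5} + \frac{\left(-204 + I\right) \left(75 + I\right)}{5}$)
$g{\left(b \right)} = - 2 b$
$Y{\left(l \right)} = 60 l$ ($Y{\left(l \right)} = 59 l + l = 60 l$)
$H{\left(7 \right)} - Y{\left(g{\left(-5 \right)} \right)} = \left(- \frac{15298}{5} - \frac{903}{5} + \frac{7^{2}}{5}\right) - 60 \left(\left(-2\right) \left(-5\right)\right) = \left(- \frac{15298}{5} - \frac{903}{5} + \frac{1}{5} \cdot 49\right) - 60 \cdot 10 = \left(- \frac{15298}{5} - \frac{903}{5} + \frac{49}{5}\right) - 600 = - \frac{16152}{5} - 600 = - \frac{19152}{5}$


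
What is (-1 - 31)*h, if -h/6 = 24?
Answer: 4608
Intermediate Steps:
h = -144 (h = -6*24 = -144)
(-1 - 31)*h = (-1 - 31)*(-144) = -32*(-144) = 4608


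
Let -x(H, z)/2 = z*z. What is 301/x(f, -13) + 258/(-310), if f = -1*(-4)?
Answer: -90257/52390 ≈ -1.7228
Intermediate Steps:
f = 4
x(H, z) = -2*z**2 (x(H, z) = -2*z*z = -2*z**2)
301/x(f, -13) + 258/(-310) = 301/((-2*(-13)**2)) + 258/(-310) = 301/((-2*169)) + 258*(-1/310) = 301/(-338) - 129/155 = 301*(-1/338) - 129/155 = -301/338 - 129/155 = -90257/52390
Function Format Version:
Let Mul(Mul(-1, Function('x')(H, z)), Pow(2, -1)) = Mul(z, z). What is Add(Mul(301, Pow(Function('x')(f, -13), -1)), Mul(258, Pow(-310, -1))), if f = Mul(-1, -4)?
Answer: Rational(-90257, 52390) ≈ -1.7228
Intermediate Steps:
f = 4
Function('x')(H, z) = Mul(-2, Pow(z, 2)) (Function('x')(H, z) = Mul(-2, Mul(z, z)) = Mul(-2, Pow(z, 2)))
Add(Mul(301, Pow(Function('x')(f, -13), -1)), Mul(258, Pow(-310, -1))) = Add(Mul(301, Pow(Mul(-2, Pow(-13, 2)), -1)), Mul(258, Pow(-310, -1))) = Add(Mul(301, Pow(Mul(-2, 169), -1)), Mul(258, Rational(-1, 310))) = Add(Mul(301, Pow(-338, -1)), Rational(-129, 155)) = Add(Mul(301, Rational(-1, 338)), Rational(-129, 155)) = Add(Rational(-301, 338), Rational(-129, 155)) = Rational(-90257, 52390)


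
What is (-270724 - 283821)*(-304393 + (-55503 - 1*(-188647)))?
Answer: 94965276705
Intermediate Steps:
(-270724 - 283821)*(-304393 + (-55503 - 1*(-188647))) = -554545*(-304393 + (-55503 + 188647)) = -554545*(-304393 + 133144) = -554545*(-171249) = 94965276705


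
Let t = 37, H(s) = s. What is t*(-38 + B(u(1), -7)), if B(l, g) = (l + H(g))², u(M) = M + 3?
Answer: -1073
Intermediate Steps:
u(M) = 3 + M
B(l, g) = (g + l)² (B(l, g) = (l + g)² = (g + l)²)
t*(-38 + B(u(1), -7)) = 37*(-38 + (-7 + (3 + 1))²) = 37*(-38 + (-7 + 4)²) = 37*(-38 + (-3)²) = 37*(-38 + 9) = 37*(-29) = -1073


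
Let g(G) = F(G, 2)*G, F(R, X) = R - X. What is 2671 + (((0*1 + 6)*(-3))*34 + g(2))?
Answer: 2059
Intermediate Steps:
g(G) = G*(-2 + G) (g(G) = (G - 1*2)*G = (G - 2)*G = (-2 + G)*G = G*(-2 + G))
2671 + (((0*1 + 6)*(-3))*34 + g(2)) = 2671 + (((0*1 + 6)*(-3))*34 + 2*(-2 + 2)) = 2671 + (((0 + 6)*(-3))*34 + 2*0) = 2671 + ((6*(-3))*34 + 0) = 2671 + (-18*34 + 0) = 2671 + (-612 + 0) = 2671 - 612 = 2059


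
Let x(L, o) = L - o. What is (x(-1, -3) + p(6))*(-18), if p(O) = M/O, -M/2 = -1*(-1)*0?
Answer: -36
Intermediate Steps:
M = 0 (M = -2*(-1*(-1))*0 = -2*0 = 0)
p(O) = 0 (p(O) = 0/O = 0)
(x(-1, -3) + p(6))*(-18) = ((-1 - 1*(-3)) + 0)*(-18) = ((-1 + 3) + 0)*(-18) = (2 + 0)*(-18) = 2*(-18) = -36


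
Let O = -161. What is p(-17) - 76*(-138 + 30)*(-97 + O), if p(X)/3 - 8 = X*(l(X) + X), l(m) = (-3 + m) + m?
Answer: -2114886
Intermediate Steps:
l(m) = -3 + 2*m
p(X) = 24 + 3*X*(-3 + 3*X) (p(X) = 24 + 3*(X*((-3 + 2*X) + X)) = 24 + 3*(X*(-3 + 3*X)) = 24 + 3*X*(-3 + 3*X))
p(-17) - 76*(-138 + 30)*(-97 + O) = (24 - 9*(-17) + 9*(-17)**2) - 76*(-138 + 30)*(-97 - 161) = (24 + 153 + 9*289) - (-8208)*(-258) = (24 + 153 + 2601) - 76*27864 = 2778 - 2117664 = -2114886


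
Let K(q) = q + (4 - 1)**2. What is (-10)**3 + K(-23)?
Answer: -1014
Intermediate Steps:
K(q) = 9 + q (K(q) = q + 3**2 = q + 9 = 9 + q)
(-10)**3 + K(-23) = (-10)**3 + (9 - 23) = -1000 - 14 = -1014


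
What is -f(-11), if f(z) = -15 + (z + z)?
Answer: 37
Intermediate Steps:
f(z) = -15 + 2*z
-f(-11) = -(-15 + 2*(-11)) = -(-15 - 22) = -1*(-37) = 37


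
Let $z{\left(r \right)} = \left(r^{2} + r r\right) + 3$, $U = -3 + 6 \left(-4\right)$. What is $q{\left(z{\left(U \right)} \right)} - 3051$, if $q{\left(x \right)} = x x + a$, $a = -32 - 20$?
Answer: $2131418$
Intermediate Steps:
$a = -52$ ($a = -32 - 20 = -52$)
$U = -27$ ($U = -3 - 24 = -27$)
$z{\left(r \right)} = 3 + 2 r^{2}$ ($z{\left(r \right)} = \left(r^{2} + r^{2}\right) + 3 = 2 r^{2} + 3 = 3 + 2 r^{2}$)
$q{\left(x \right)} = -52 + x^{2}$ ($q{\left(x \right)} = x x - 52 = x^{2} - 52 = -52 + x^{2}$)
$q{\left(z{\left(U \right)} \right)} - 3051 = \left(-52 + \left(3 + 2 \left(-27\right)^{2}\right)^{2}\right) - 3051 = \left(-52 + \left(3 + 2 \cdot 729\right)^{2}\right) - 3051 = \left(-52 + \left(3 + 1458\right)^{2}\right) - 3051 = \left(-52 + 1461^{2}\right) - 3051 = \left(-52 + 2134521\right) - 3051 = 2134469 - 3051 = 2131418$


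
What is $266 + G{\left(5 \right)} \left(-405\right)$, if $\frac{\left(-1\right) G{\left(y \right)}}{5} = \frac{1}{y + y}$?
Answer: $\frac{937}{2} \approx 468.5$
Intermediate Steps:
$G{\left(y \right)} = - \frac{5}{2 y}$ ($G{\left(y \right)} = - \frac{5}{y + y} = - \frac{5}{2 y}$)
$266 + G{\left(5 \right)} \left(-405\right) = 266 + - \frac{5}{2 \cdot 5} \left(-405\right) = 266 + \left(- \frac{5}{2}\right) \frac{1}{5} \left(-405\right) = 266 - - \frac{405}{2} = 266 + \frac{405}{2} = \frac{937}{2}$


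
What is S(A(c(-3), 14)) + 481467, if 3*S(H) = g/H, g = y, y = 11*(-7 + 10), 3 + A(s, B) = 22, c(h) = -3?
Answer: 9147884/19 ≈ 4.8147e+5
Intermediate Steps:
A(s, B) = 19 (A(s, B) = -3 + 22 = 19)
y = 33 (y = 11*3 = 33)
g = 33
S(H) = 11/H (S(H) = (33/H)/3 = 11/H)
S(A(c(-3), 14)) + 481467 = 11/19 + 481467 = 9147884/19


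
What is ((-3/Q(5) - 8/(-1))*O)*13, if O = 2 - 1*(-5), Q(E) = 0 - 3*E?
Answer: 3731/5 ≈ 746.20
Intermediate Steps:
Q(E) = -3*E
O = 7 (O = 2 + 5 = 7)
((-3/Q(5) - 8/(-1))*O)*13 = ((-3/((-3*5)) - 8/(-1))*7)*13 = ((-3/(-15) - 8*(-1))*7)*13 = ((-3*(-1/15) + 8)*7)*13 = ((⅕ + 8)*7)*13 = ((41/5)*7)*13 = (287/5)*13 = 3731/5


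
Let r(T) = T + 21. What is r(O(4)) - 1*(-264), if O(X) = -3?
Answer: 282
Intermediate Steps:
r(T) = 21 + T
r(O(4)) - 1*(-264) = (21 - 3) - 1*(-264) = 18 + 264 = 282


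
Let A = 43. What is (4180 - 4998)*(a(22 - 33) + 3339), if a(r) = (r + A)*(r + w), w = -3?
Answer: -2364838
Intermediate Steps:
a(r) = (-3 + r)*(43 + r) (a(r) = (r + 43)*(r - 3) = (43 + r)*(-3 + r) = (-3 + r)*(43 + r))
(4180 - 4998)*(a(22 - 33) + 3339) = (4180 - 4998)*((-129 + (22 - 33)**2 + 40*(22 - 33)) + 3339) = -818*((-129 + (-11)**2 + 40*(-11)) + 3339) = -818*((-129 + 121 - 440) + 3339) = -818*(-448 + 3339) = -818*2891 = -2364838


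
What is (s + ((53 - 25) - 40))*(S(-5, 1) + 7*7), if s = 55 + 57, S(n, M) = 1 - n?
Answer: 5500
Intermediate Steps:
s = 112
(s + ((53 - 25) - 40))*(S(-5, 1) + 7*7) = (112 + ((53 - 25) - 40))*((1 - 1*(-5)) + 7*7) = (112 + (28 - 40))*((1 + 5) + 49) = (112 - 12)*(6 + 49) = 100*55 = 5500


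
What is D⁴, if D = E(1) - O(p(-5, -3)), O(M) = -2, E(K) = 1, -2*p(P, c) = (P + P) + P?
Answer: 81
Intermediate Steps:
p(P, c) = -3*P/2 (p(P, c) = -((P + P) + P)/2 = -(2*P + P)/2 = -3*P/2)
D = 3 (D = 1 - 1*(-2) = 1 + 2 = 3)
D⁴ = 3⁴ = 81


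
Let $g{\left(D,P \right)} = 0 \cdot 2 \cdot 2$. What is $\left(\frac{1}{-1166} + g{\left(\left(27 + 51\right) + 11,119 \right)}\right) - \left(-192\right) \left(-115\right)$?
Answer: $- \frac{25745281}{1166} \approx -22080.0$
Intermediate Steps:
$g{\left(D,P \right)} = 0$ ($g{\left(D,P \right)} = 0 \cdot 2 = 0$)
$\left(\frac{1}{-1166} + g{\left(\left(27 + 51\right) + 11,119 \right)}\right) - \left(-192\right) \left(-115\right) = \left(\frac{1}{-1166} + 0\right) - \left(-192\right) \left(-115\right) = \left(- \frac{1}{1166} + 0\right) - 22080 = - \frac{1}{1166} - 22080 = - \frac{25745281}{1166}$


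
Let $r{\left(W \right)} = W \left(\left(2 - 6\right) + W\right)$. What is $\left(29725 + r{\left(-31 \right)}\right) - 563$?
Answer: $30247$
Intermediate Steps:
$r{\left(W \right)} = W \left(-4 + W\right)$ ($r{\left(W \right)} = W \left(\left(2 - 6\right) + W\right) = W \left(-4 + W\right)$)
$\left(29725 + r{\left(-31 \right)}\right) - 563 = \left(29725 - 31 \left(-4 - 31\right)\right) - 563 = \left(29725 - -1085\right) - 563 = \left(29725 + 1085\right) - 563 = 30810 - 563 = 30247$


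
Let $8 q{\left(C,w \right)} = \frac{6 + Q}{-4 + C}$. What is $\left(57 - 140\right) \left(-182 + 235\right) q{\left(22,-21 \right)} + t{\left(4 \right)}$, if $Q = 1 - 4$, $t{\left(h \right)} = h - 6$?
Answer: $- \frac{4495}{48} \approx -93.646$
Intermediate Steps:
$t{\left(h \right)} = -6 + h$
$Q = -3$
$q{\left(C,w \right)} = \frac{3}{8 \left(-4 + C\right)}$ ($q{\left(C,w \right)} = \frac{\left(6 - 3\right) \frac{1}{-4 + C}}{8} = \frac{3 \frac{1}{-4 + C}}{8} = \frac{3}{8 \left(-4 + C\right)}$)
$\left(57 - 140\right) \left(-182 + 235\right) q{\left(22,-21 \right)} + t{\left(4 \right)} = \left(57 - 140\right) \left(-182 + 235\right) \frac{3}{8 \left(-4 + 22\right)} + \left(-6 + 4\right) = \left(-83\right) 53 \frac{3}{8 \cdot 18} - 2 = - 4399 \cdot \frac{3}{8} \cdot \frac{1}{18} - 2 = \left(-4399\right) \frac{1}{48} - 2 = - \frac{4399}{48} - 2 = - \frac{4495}{48}$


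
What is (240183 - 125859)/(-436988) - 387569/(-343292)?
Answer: 32529121891/37503621124 ≈ 0.86736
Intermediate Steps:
(240183 - 125859)/(-436988) - 387569/(-343292) = 114324*(-1/436988) - 387569*(-1/343292) = -28581/109247 + 387569/343292 = 32529121891/37503621124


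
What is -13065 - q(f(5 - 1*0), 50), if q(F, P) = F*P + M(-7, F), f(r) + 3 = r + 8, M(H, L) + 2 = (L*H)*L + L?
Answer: -12873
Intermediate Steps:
M(H, L) = -2 + L + H*L² (M(H, L) = -2 + ((L*H)*L + L) = -2 + ((H*L)*L + L) = -2 + (H*L² + L) = -2 + (L + H*L²) = -2 + L + H*L²)
f(r) = 5 + r (f(r) = -3 + (r + 8) = -3 + (8 + r) = 5 + r)
q(F, P) = -2 + F - 7*F² + F*P (q(F, P) = F*P + (-2 + F - 7*F²) = -2 + F - 7*F² + F*P)
-13065 - q(f(5 - 1*0), 50) = -13065 - (-2 + (5 + (5 - 1*0)) - 7*(5 + (5 - 1*0))² + (5 + (5 - 1*0))*50) = -13065 - (-2 + (5 + (5 + 0)) - 7*(5 + (5 + 0))² + (5 + (5 + 0))*50) = -13065 - (-2 + (5 + 5) - 7*(5 + 5)² + (5 + 5)*50) = -13065 - (-2 + 10 - 7*10² + 10*50) = -13065 - (-2 + 10 - 7*100 + 500) = -13065 - (-2 + 10 - 700 + 500) = -13065 - 1*(-192) = -13065 + 192 = -12873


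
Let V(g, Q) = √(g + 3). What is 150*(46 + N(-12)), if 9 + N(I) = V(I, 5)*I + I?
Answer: 3750 - 5400*I ≈ 3750.0 - 5400.0*I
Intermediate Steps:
V(g, Q) = √(3 + g)
N(I) = -9 + I + I*√(3 + I) (N(I) = -9 + (√(3 + I)*I + I) = -9 + (I*√(3 + I) + I) = -9 + (I + I*√(3 + I)) = -9 + I + I*√(3 + I))
150*(46 + N(-12)) = 150*(46 + (-9 - 12 - 12*√(3 - 12))) = 150*(46 + (-9 - 12 - 36*I)) = 150*(46 + (-21 - 36*I)) = 150*(25 - 36*I) = 3750 - 5400*I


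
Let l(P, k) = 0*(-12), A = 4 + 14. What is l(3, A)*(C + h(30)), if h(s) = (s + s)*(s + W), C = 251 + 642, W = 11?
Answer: 0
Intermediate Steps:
A = 18
l(P, k) = 0
C = 893
h(s) = 2*s*(11 + s) (h(s) = (s + s)*(s + 11) = (2*s)*(11 + s) = 2*s*(11 + s))
l(3, A)*(C + h(30)) = 0*(893 + 2*30*(11 + 30)) = 0*(893 + 2*30*41) = 0*(893 + 2460) = 0*3353 = 0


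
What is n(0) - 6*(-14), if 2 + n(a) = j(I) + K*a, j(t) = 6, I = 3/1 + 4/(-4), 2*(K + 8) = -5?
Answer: 88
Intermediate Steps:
K = -21/2 (K = -8 + (1/2)*(-5) = -8 - 5/2 = -21/2 ≈ -10.500)
I = 2 (I = 3*1 + 4*(-1/4) = 3 - 1 = 2)
n(a) = 4 - 21*a/2 (n(a) = -2 + (6 - 21*a/2) = 4 - 21*a/2)
n(0) - 6*(-14) = (4 - 21/2*0) - 6*(-14) = (4 + 0) + 84 = 4 + 84 = 88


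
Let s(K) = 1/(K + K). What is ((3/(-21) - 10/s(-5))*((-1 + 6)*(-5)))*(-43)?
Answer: 751425/7 ≈ 1.0735e+5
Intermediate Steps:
s(K) = 1/(2*K)
((3/(-21) - 10/s(-5))*((-1 + 6)*(-5)))*(-43) = ((3/(-21) - 10/((½)/(-5)))*((-1 + 6)*(-5)))*(-43) = ((3*(-1/21) - 10/((½)*(-⅕)))*(5*(-5)))*(-43) = ((-⅐ - 10/(-⅒))*(-25))*(-43) = ((-⅐ - 10*(-10))*(-25))*(-43) = ((-⅐ + 100)*(-25))*(-43) = ((699/7)*(-25))*(-43) = -17475/7*(-43) = 751425/7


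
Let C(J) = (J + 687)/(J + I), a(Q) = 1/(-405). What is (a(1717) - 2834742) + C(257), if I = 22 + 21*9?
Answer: -14924906023/5265 ≈ -2.8347e+6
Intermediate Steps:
a(Q) = -1/405
I = 211 (I = 22 + 189 = 211)
C(J) = (687 + J)/(211 + J) (C(J) = (J + 687)/(J + 211) = (687 + J)/(211 + J))
(a(1717) - 2834742) + C(257) = (-1/405 - 2834742) + (687 + 257)/(211 + 257) = -1148070511/405 + 944/468 = -1148070511/405 + (1/468)*944 = -1148070511/405 + 236/117 = -14924906023/5265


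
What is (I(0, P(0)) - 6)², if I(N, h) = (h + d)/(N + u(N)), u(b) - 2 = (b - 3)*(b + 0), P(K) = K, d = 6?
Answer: 9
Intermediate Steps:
u(b) = 2 + b*(-3 + b) (u(b) = 2 + (b - 3)*(b + 0) = 2 + (-3 + b)*b = 2 + b*(-3 + b))
I(N, h) = (6 + h)/(2 + N² - 2*N) (I(N, h) = (h + 6)/(N + (2 + N² - 3*N)) = (6 + h)/(2 + N² - 2*N))
(I(0, P(0)) - 6)² = ((6 + 0)/(2 + 0² - 2*0) - 6)² = (6/(2 + 0 + 0) - 6)² = (6/2 - 6)² = ((½)*6 - 6)² = (3 - 6)² = (-3)² = 9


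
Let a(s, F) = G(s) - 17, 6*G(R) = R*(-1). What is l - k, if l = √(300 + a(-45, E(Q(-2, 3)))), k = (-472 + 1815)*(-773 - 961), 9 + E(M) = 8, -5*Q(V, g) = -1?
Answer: 2328762 + √1162/2 ≈ 2.3288e+6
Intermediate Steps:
G(R) = -R/6 (G(R) = (R*(-1))/6 = (-R)/6 = -R/6)
Q(V, g) = ⅕ (Q(V, g) = -⅕*(-1) = ⅕)
E(M) = -1 (E(M) = -9 + 8 = -1)
a(s, F) = -17 - s/6 (a(s, F) = -s/6 - 17 = -17 - s/6)
k = -2328762 (k = 1343*(-1734) = -2328762)
l = √1162/2 (l = √(300 + (-17 - ⅙*(-45))) = √(300 + (-17 + 15/2)) = √(300 - 19/2) = √(581/2) = √1162/2 ≈ 17.044)
l - k = √1162/2 - 1*(-2328762) = √1162/2 + 2328762 = 2328762 + √1162/2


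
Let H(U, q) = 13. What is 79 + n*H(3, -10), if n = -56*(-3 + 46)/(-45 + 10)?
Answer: 4867/5 ≈ 973.40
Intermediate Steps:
n = 344/5 (n = -56/((-35/43)) = -56/((-35*1/43)) = -56/(-35/43) = -56*(-43/35) = 344/5 ≈ 68.800)
79 + n*H(3, -10) = 79 + (344/5)*13 = 79 + 4472/5 = 4867/5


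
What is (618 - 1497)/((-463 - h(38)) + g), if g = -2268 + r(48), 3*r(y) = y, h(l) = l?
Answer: 879/2753 ≈ 0.31929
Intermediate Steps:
r(y) = y/3
g = -2252 (g = -2268 + (⅓)*48 = -2268 + 16 = -2252)
(618 - 1497)/((-463 - h(38)) + g) = (618 - 1497)/((-463 - 1*38) - 2252) = -879/((-463 - 38) - 2252) = -879/(-501 - 2252) = -879/(-2753) = -879*(-1/2753) = 879/2753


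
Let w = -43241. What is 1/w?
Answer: -1/43241 ≈ -2.3126e-5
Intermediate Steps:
1/w = 1/(-43241) = -1/43241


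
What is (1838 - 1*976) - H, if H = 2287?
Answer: -1425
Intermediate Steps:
(1838 - 1*976) - H = (1838 - 1*976) - 1*2287 = (1838 - 976) - 2287 = 862 - 2287 = -1425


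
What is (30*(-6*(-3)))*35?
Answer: 18900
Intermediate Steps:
(30*(-6*(-3)))*35 = (30*18)*35 = 540*35 = 18900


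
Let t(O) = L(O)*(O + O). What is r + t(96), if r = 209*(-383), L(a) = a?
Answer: -61615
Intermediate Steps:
t(O) = 2*O² (t(O) = O*(O + O) = O*(2*O) = 2*O²)
r = -80047
r + t(96) = -80047 + 2*96² = -80047 + 2*9216 = -80047 + 18432 = -61615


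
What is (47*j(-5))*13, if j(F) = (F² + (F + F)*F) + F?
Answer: 42770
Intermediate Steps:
j(F) = F + 3*F² (j(F) = (F² + (2*F)*F) + F = (F² + 2*F²) + F = 3*F² + F = F + 3*F²)
(47*j(-5))*13 = (47*(-5*(1 + 3*(-5))))*13 = (47*(-5*(1 - 15)))*13 = (47*(-5*(-14)))*13 = (47*70)*13 = 3290*13 = 42770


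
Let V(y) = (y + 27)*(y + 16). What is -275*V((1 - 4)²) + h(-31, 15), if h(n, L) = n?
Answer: -247531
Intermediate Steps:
V(y) = (16 + y)*(27 + y) (V(y) = (27 + y)*(16 + y) = (16 + y)*(27 + y))
-275*V((1 - 4)²) + h(-31, 15) = -275*(432 + ((1 - 4)²)² + 43*(1 - 4)²) - 31 = -275*(432 + ((-3)²)² + 43*(-3)²) - 31 = -275*(432 + 9² + 43*9) - 31 = -275*(432 + 81 + 387) - 31 = -275*900 - 31 = -247500 - 31 = -247531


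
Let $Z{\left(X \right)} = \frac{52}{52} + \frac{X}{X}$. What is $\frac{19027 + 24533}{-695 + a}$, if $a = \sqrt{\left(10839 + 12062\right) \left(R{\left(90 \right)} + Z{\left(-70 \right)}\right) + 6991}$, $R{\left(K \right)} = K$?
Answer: $\frac{15137100}{815429} + \frac{21780 \sqrt{2113883}}{815429} \approx 57.397$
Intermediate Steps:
$Z{\left(X \right)} = 2$ ($Z{\left(X \right)} = 52 \cdot \frac{1}{52} + 1 = 1 + 1 = 2$)
$a = \sqrt{2113883}$ ($a = \sqrt{\left(10839 + 12062\right) \left(90 + 2\right) + 6991} = \sqrt{22901 \cdot 92 + 6991} = \sqrt{2106892 + 6991} = \sqrt{2113883} \approx 1453.9$)
$\frac{19027 + 24533}{-695 + a} = \frac{19027 + 24533}{-695 + \sqrt{2113883}} = \frac{43560}{-695 + \sqrt{2113883}}$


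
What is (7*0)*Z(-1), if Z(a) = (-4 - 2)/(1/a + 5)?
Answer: 0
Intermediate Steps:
Z(a) = -6/(5 + 1/a) (Z(a) = -6/(1/a + 5) = -6/(5 + 1/a))
(7*0)*Z(-1) = (7*0)*(-6*(-1)/(1 + 5*(-1))) = 0*(-6*(-1)/(1 - 5)) = 0*(-6*(-1)/(-4)) = 0*(-6*(-1)*(-1/4)) = 0*(-3/2) = 0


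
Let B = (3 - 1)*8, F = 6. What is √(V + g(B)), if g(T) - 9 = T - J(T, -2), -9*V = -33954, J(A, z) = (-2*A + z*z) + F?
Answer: √34377/3 ≈ 61.803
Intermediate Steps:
J(A, z) = 6 + z² - 2*A (J(A, z) = (-2*A + z*z) + 6 = (-2*A + z²) + 6 = (z² - 2*A) + 6 = 6 + z² - 2*A)
V = 11318/3 (V = -⅑*(-33954) = 11318/3 ≈ 3772.7)
B = 16 (B = 2*8 = 16)
g(T) = -1 + 3*T (g(T) = 9 + (T - (6 + (-2)² - 2*T)) = 9 + (T - (6 + 4 - 2*T)) = 9 + (T - (10 - 2*T)) = 9 + (T + (-10 + 2*T)) = 9 + (-10 + 3*T) = -1 + 3*T)
√(V + g(B)) = √(11318/3 + (-1 + 3*16)) = √(11318/3 + (-1 + 48)) = √(11318/3 + 47) = √(11459/3) = √34377/3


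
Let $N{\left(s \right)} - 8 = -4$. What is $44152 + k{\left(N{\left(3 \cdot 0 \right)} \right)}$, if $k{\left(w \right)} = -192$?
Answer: $43960$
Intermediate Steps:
$N{\left(s \right)} = 4$ ($N{\left(s \right)} = 8 - 4 = 4$)
$44152 + k{\left(N{\left(3 \cdot 0 \right)} \right)} = 44152 - 192 = 43960$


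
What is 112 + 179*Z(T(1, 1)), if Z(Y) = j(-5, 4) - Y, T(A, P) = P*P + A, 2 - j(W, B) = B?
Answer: -604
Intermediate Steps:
j(W, B) = 2 - B
T(A, P) = A + P² (T(A, P) = P² + A = A + P²)
Z(Y) = -2 - Y (Z(Y) = (2 - 1*4) - Y = (2 - 4) - Y = -2 - Y)
112 + 179*Z(T(1, 1)) = 112 + 179*(-2 - (1 + 1²)) = 112 + 179*(-2 - (1 + 1)) = 112 + 179*(-2 - 1*2) = 112 + 179*(-2 - 2) = 112 + 179*(-4) = 112 - 716 = -604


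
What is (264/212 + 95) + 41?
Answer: 7274/53 ≈ 137.25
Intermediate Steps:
(264/212 + 95) + 41 = (264*(1/212) + 95) + 41 = (66/53 + 95) + 41 = 5101/53 + 41 = 7274/53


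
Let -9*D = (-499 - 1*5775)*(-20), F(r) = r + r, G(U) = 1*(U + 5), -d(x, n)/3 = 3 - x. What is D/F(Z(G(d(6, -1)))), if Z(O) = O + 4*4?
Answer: -6274/27 ≈ -232.37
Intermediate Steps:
d(x, n) = -9 + 3*x (d(x, n) = -3*(3 - x) = -9 + 3*x)
G(U) = 5 + U (G(U) = 1*(5 + U) = 5 + U)
Z(O) = 16 + O (Z(O) = O + 16 = 16 + O)
F(r) = 2*r
D = -125480/9 (D = -(-499 - 1*5775)*(-20)/9 = -(-499 - 5775)*(-20)/9 = -(-6274)*(-20)/9 = -1/9*125480 = -125480/9 ≈ -13942.)
D/F(Z(G(d(6, -1)))) = -125480*1/(2*(16 + (5 + (-9 + 3*6))))/9 = -125480*1/(2*(16 + (5 + (-9 + 18))))/9 = -125480*1/(2*(16 + (5 + 9)))/9 = -125480*1/(2*(16 + 14))/9 = -125480/(9*(2*30)) = -125480/9/60 = -125480/9*1/60 = -6274/27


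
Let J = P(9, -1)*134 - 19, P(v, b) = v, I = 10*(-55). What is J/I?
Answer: -1187/550 ≈ -2.1582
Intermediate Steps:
I = -550
J = 1187 (J = 9*134 - 19 = 1206 - 19 = 1187)
J/I = 1187/(-550) = 1187*(-1/550) = -1187/550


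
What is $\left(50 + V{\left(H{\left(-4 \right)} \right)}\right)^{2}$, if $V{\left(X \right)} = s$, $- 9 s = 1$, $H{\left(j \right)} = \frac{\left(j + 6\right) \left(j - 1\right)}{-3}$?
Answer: $\frac{201601}{81} \approx 2488.9$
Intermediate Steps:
$H{\left(j \right)} = - \frac{\left(-1 + j\right) \left(6 + j\right)}{3}$ ($H{\left(j \right)} = \left(6 + j\right) \left(-1 + j\right) \left(- \frac{1}{3}\right) = \left(-1 + j\right) \left(6 + j\right) \left(- \frac{1}{3}\right) = - \frac{\left(-1 + j\right) \left(6 + j\right)}{3}$)
$s = - \frac{1}{9}$ ($s = \left(- \frac{1}{9}\right) 1 = - \frac{1}{9} \approx -0.11111$)
$V{\left(X \right)} = - \frac{1}{9}$
$\left(50 + V{\left(H{\left(-4 \right)} \right)}\right)^{2} = \left(50 - \frac{1}{9}\right)^{2} = \left(\frac{449}{9}\right)^{2} = \frac{201601}{81}$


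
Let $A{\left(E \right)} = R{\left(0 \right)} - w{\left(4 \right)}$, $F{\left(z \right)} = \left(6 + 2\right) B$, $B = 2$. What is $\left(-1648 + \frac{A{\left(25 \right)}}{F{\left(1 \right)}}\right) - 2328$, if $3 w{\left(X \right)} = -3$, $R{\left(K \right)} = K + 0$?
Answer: $- \frac{63615}{16} \approx -3975.9$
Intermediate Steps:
$R{\left(K \right)} = K$
$F{\left(z \right)} = 16$ ($F{\left(z \right)} = \left(6 + 2\right) 2 = 8 \cdot 2 = 16$)
$w{\left(X \right)} = -1$ ($w{\left(X \right)} = \frac{1}{3} \left(-3\right) = -1$)
$A{\left(E \right)} = 1$ ($A{\left(E \right)} = 0 - -1 = 0 + 1 = 1$)
$\left(-1648 + \frac{A{\left(25 \right)}}{F{\left(1 \right)}}\right) - 2328 = \left(-1648 + 1 \cdot \frac{1}{16}\right) - 2328 = \left(-1648 + \frac{1}{16}\right) - 2328 = - \frac{26367}{16} - 2328 = - \frac{63615}{16}$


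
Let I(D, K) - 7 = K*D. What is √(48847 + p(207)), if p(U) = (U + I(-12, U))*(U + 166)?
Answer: I*√797863 ≈ 893.23*I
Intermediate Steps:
I(D, K) = 7 + D*K (I(D, K) = 7 + K*D = 7 + D*K)
p(U) = (7 - 11*U)*(166 + U) (p(U) = (U + (7 - 12*U))*(U + 166) = (7 - 11*U)*(166 + U))
√(48847 + p(207)) = √(48847 + (1162 - 1819*207 - 11*207²)) = √(48847 + (1162 - 376533 - 11*42849)) = √(48847 + (1162 - 376533 - 471339)) = √(48847 - 846710) = √(-797863) = I*√797863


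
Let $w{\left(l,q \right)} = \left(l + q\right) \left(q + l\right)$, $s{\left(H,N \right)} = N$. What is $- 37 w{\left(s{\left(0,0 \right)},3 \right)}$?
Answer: $-333$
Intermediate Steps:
$w{\left(l,q \right)} = \left(l + q\right)^{2}$ ($w{\left(l,q \right)} = \left(l + q\right) \left(l + q\right) = \left(l + q\right)^{2}$)
$- 37 w{\left(s{\left(0,0 \right)},3 \right)} = - 37 \left(0 + 3\right)^{2} = - 37 \cdot 3^{2} = \left(-37\right) 9 = -333$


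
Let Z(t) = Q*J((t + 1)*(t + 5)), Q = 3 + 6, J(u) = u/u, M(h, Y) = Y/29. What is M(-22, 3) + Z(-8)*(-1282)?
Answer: -334599/29 ≈ -11538.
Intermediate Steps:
M(h, Y) = Y/29 (M(h, Y) = Y*(1/29) = Y/29)
J(u) = 1
Q = 9
Z(t) = 9 (Z(t) = 9*1 = 9)
M(-22, 3) + Z(-8)*(-1282) = (1/29)*3 + 9*(-1282) = 3/29 - 11538 = -334599/29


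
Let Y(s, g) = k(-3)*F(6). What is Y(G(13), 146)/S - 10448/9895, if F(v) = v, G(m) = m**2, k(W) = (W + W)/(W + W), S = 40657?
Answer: -424724966/402301015 ≈ -1.0557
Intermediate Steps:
k(W) = 1 (k(W) = (2*W)/((2*W)) = (2*W)*(1/(2*W)) = 1)
Y(s, g) = 6 (Y(s, g) = 1*6 = 6)
Y(G(13), 146)/S - 10448/9895 = 6/40657 - 10448/9895 = -424724966/402301015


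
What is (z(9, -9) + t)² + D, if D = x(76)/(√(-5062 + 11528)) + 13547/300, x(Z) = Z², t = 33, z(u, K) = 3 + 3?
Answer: 469847/300 + 2888*√6466/3233 ≈ 1638.0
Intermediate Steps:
z(u, K) = 6
D = 13547/300 + 2888*√6466/3233 (D = 76²/(√(-5062 + 11528)) + 13547/300 = 5776/(√6466) + 13547*(1/300) = 5776*(√6466/6466) + 13547/300 = 2888*√6466/3233 + 13547/300 = 13547/300 + 2888*√6466/3233 ≈ 116.99)
(z(9, -9) + t)² + D = (6 + 33)² + (13547/300 + 2888*√6466/3233) = 39² + (13547/300 + 2888*√6466/3233) = 1521 + (13547/300 + 2888*√6466/3233) = 469847/300 + 2888*√6466/3233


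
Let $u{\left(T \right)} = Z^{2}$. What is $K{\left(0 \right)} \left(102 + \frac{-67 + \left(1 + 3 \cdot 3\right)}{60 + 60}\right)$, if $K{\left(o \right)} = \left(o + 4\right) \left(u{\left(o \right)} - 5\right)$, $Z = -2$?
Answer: $- \frac{4061}{10} \approx -406.1$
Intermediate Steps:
$u{\left(T \right)} = 4$ ($u{\left(T \right)} = \left(-2\right)^{2} = 4$)
$K{\left(o \right)} = -4 - o$ ($K{\left(o \right)} = \left(o + 4\right) \left(4 - 5\right) = \left(4 + o\right) \left(-1\right) = -4 - o$)
$K{\left(0 \right)} \left(102 + \frac{-67 + \left(1 + 3 \cdot 3\right)}{60 + 60}\right) = \left(-4 - 0\right) \left(102 + \frac{-67 + \left(1 + 3 \cdot 3\right)}{60 + 60}\right) = \left(-4 + 0\right) \left(102 + \frac{-67 + \left(1 + 9\right)}{120}\right) = - 4 \left(102 + \left(-67 + 10\right) \frac{1}{120}\right) = - 4 \left(102 - \frac{19}{40}\right) = \left(-4\right) \frac{4061}{40} = - \frac{4061}{10}$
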